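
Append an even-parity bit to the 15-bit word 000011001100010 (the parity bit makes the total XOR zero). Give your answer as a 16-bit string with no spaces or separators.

XOR of the 15 data bits: 0⊕0⊕0⊕0⊕1⊕1⊕0⊕0⊕1⊕1⊕0⊕0⊕0⊕1⊕0 = 1
Parity bit = 1 (so all 16 bits XOR to 0).

0000110011000101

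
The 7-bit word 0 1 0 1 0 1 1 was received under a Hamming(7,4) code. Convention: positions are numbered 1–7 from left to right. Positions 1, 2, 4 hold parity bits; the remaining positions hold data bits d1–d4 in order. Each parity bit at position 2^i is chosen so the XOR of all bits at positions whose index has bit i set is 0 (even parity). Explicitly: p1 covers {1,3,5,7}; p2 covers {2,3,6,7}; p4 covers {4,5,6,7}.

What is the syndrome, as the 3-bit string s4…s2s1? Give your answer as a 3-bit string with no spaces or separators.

s1 (pos 1,3,5,7): 0⊕0⊕0⊕1 = 1
s2 (pos 2,3,6,7): 1⊕0⊕1⊕1 = 1
s4 (pos 4,5,6,7): 1⊕0⊕1⊕1 = 1
Syndrome s4…s1 = 111 → error at position 7.

111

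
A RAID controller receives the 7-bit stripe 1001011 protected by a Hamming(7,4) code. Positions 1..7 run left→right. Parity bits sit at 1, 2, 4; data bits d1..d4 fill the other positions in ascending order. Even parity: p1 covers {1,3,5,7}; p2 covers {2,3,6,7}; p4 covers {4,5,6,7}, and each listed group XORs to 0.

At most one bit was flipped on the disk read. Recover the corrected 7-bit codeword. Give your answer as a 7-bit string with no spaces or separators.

s1 (pos 1,3,5,7): 1⊕0⊕0⊕1 = 0
s2 (pos 2,3,6,7): 0⊕0⊕1⊕1 = 0
s4 (pos 4,5,6,7): 1⊕0⊕1⊕1 = 1
Syndrome s4…s1 = 100 → error at position 4.
Flip position 4: 1001011 → 1000011

1000011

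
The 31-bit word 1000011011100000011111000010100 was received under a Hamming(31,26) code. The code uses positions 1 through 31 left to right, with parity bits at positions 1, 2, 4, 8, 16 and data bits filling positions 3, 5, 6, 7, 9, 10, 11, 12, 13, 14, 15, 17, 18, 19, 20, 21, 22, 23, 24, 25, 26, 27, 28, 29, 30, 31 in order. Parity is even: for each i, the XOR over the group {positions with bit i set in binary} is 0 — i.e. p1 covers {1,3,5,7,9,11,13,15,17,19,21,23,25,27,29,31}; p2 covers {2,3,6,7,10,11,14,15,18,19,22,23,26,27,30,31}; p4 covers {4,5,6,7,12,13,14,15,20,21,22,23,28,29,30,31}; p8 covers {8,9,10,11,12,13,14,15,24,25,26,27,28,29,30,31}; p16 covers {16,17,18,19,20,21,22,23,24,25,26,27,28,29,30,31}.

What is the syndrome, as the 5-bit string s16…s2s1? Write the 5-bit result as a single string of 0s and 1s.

11000

s1 (pos 1,3,5,7,9,11,13,15,17,19,21,23,25,27,29,31): 1⊕0⊕0⊕1⊕1⊕1⊕0⊕0⊕0⊕1⊕1⊕0⊕0⊕1⊕1⊕0 = 0
s2 (pos 2,3,6,7,10,11,14,15,18,19,22,23,26,27,30,31): 0⊕0⊕1⊕1⊕1⊕1⊕0⊕0⊕1⊕1⊕1⊕0⊕0⊕1⊕0⊕0 = 0
s4 (pos 4,5,6,7,12,13,14,15,20,21,22,23,28,29,30,31): 0⊕0⊕1⊕1⊕0⊕0⊕0⊕0⊕1⊕1⊕1⊕0⊕0⊕1⊕0⊕0 = 0
s8 (pos 8,9,10,11,12,13,14,15,24,25,26,27,28,29,30,31): 0⊕1⊕1⊕1⊕0⊕0⊕0⊕0⊕0⊕0⊕0⊕1⊕0⊕1⊕0⊕0 = 1
s16 (pos 16,17,18,19,20,21,22,23,24,25,26,27,28,29,30,31): 0⊕0⊕1⊕1⊕1⊕1⊕1⊕0⊕0⊕0⊕0⊕1⊕0⊕1⊕0⊕0 = 1
Syndrome s16…s1 = 11000 → error at position 24.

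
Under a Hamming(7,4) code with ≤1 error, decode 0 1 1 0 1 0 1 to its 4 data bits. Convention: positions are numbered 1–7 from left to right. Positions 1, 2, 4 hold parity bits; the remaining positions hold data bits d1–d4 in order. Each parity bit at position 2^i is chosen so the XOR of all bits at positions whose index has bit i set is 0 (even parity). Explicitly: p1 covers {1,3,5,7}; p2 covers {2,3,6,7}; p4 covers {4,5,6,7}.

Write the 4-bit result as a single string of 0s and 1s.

s1 (pos 1,3,5,7): 0⊕1⊕1⊕1 = 1
s2 (pos 2,3,6,7): 1⊕1⊕0⊕1 = 1
s4 (pos 4,5,6,7): 0⊕1⊕0⊕1 = 0
Syndrome s4…s1 = 011 → error at position 3.
Flip position 3: 0110101 → 0100101
Read data bits from positions 3,5,6,7: 0101

0101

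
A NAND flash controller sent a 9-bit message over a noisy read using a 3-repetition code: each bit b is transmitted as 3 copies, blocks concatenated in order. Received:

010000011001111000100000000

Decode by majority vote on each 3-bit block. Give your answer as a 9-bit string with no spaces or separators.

Block 1 (010): 1 one → 0
Block 2 (000): 0 ones → 0
Block 3 (011): 2 ones → 1
Block 4 (001): 1 one → 0
Block 5 (111): 3 ones → 1
Block 6 (000): 0 ones → 0
Block 7 (100): 1 one → 0
Block 8 (000): 0 ones → 0
Block 9 (000): 0 ones → 0

001010000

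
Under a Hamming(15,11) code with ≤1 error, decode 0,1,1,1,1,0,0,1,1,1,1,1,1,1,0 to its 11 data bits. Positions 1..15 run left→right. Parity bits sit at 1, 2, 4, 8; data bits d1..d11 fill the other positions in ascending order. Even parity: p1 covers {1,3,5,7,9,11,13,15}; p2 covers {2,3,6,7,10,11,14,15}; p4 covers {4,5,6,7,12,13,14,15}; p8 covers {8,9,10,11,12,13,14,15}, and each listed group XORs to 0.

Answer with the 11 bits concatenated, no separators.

11001111111

s1 (pos 1,3,5,7,9,11,13,15): 0⊕1⊕1⊕0⊕1⊕1⊕1⊕0 = 1
s2 (pos 2,3,6,7,10,11,14,15): 1⊕1⊕0⊕0⊕1⊕1⊕1⊕0 = 1
s4 (pos 4,5,6,7,12,13,14,15): 1⊕1⊕0⊕0⊕1⊕1⊕1⊕0 = 1
s8 (pos 8,9,10,11,12,13,14,15): 1⊕1⊕1⊕1⊕1⊕1⊕1⊕0 = 1
Syndrome s8…s1 = 1111 → error at position 15.
Flip position 15: 011110011111110 → 011110011111111
Read data bits from positions 3,5,6,7,9,10,11,12,13,14,15: 11001111111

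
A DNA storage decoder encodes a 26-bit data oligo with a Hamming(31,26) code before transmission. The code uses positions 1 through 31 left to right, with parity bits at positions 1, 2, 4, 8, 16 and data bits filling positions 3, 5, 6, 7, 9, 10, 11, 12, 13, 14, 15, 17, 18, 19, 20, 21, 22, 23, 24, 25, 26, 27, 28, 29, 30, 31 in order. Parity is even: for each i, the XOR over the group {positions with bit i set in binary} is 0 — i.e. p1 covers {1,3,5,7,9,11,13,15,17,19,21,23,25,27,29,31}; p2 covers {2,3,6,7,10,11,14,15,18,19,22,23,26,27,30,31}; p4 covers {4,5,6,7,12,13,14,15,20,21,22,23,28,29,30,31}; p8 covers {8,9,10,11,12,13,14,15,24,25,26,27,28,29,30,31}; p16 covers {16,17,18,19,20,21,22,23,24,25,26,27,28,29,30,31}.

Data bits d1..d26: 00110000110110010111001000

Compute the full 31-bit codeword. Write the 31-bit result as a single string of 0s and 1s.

Place data at non-parity positions: p1 p2 0 p4 0 1 1 p8 0 0 0 0 1 1 0 p16 1 1 0 0 1 0 1 1 1 0 0 1 0 0 0
p1 (pos 1,3,5,7,9,11,13,15,17,19,21,23,25,27,29,31): XOR of data positions = 0⊕0⊕1⊕0⊕0⊕1⊕0⊕1⊕0⊕1⊕1⊕1⊕0⊕0⊕0 = 0
p2 (pos 2,3,6,7,10,11,14,15,18,19,22,23,26,27,30,31): XOR of data positions = 0⊕1⊕1⊕0⊕0⊕1⊕0⊕1⊕0⊕0⊕1⊕0⊕0⊕0⊕0 = 1
p4 (pos 4,5,6,7,12,13,14,15,20,21,22,23,28,29,30,31): XOR of data positions = 0⊕1⊕1⊕0⊕1⊕1⊕0⊕0⊕1⊕0⊕1⊕1⊕0⊕0⊕0 = 1
p8 (pos 8,9,10,11,12,13,14,15,24,25,26,27,28,29,30,31): XOR of data positions = 0⊕0⊕0⊕0⊕1⊕1⊕0⊕1⊕1⊕0⊕0⊕1⊕0⊕0⊕0 = 1
p16 (pos 16,17,18,19,20,21,22,23,24,25,26,27,28,29,30,31): XOR of data positions = 1⊕1⊕0⊕0⊕1⊕0⊕1⊕1⊕1⊕0⊕0⊕1⊕0⊕0⊕0 = 1
Codeword: 0101011100001101110010111001000

0101011100001101110010111001000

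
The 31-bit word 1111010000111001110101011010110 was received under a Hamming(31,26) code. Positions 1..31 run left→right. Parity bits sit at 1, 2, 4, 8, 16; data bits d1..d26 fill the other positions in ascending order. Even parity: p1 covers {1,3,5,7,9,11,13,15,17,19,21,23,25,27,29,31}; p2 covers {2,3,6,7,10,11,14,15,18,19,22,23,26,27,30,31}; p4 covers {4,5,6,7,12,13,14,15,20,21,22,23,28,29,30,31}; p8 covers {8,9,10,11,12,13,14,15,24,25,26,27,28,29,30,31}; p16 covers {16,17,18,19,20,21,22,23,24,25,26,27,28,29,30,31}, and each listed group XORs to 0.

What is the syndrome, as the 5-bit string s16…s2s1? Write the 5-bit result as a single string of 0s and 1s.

00000

s1 (pos 1,3,5,7,9,11,13,15,17,19,21,23,25,27,29,31): 1⊕1⊕0⊕0⊕0⊕1⊕1⊕0⊕1⊕0⊕0⊕0⊕1⊕1⊕1⊕0 = 0
s2 (pos 2,3,6,7,10,11,14,15,18,19,22,23,26,27,30,31): 1⊕1⊕1⊕0⊕0⊕1⊕0⊕0⊕1⊕0⊕1⊕0⊕0⊕1⊕1⊕0 = 0
s4 (pos 4,5,6,7,12,13,14,15,20,21,22,23,28,29,30,31): 1⊕0⊕1⊕0⊕1⊕1⊕0⊕0⊕1⊕0⊕1⊕0⊕0⊕1⊕1⊕0 = 0
s8 (pos 8,9,10,11,12,13,14,15,24,25,26,27,28,29,30,31): 0⊕0⊕0⊕1⊕1⊕1⊕0⊕0⊕1⊕1⊕0⊕1⊕0⊕1⊕1⊕0 = 0
s16 (pos 16,17,18,19,20,21,22,23,24,25,26,27,28,29,30,31): 1⊕1⊕1⊕0⊕1⊕0⊕1⊕0⊕1⊕1⊕0⊕1⊕0⊕1⊕1⊕0 = 0
Syndrome s16…s1 = 00000 → no error.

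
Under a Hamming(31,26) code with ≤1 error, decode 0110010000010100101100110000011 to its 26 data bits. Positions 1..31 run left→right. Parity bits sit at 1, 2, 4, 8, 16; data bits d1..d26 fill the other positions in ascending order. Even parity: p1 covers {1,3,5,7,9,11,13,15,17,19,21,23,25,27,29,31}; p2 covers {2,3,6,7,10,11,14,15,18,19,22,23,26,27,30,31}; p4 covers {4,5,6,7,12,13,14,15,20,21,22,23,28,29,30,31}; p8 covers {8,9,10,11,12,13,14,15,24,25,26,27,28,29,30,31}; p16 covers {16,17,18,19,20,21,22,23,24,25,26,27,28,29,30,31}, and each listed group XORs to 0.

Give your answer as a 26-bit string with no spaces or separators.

s1 (pos 1,3,5,7,9,11,13,15,17,19,21,23,25,27,29,31): 0⊕1⊕0⊕0⊕0⊕0⊕0⊕0⊕1⊕1⊕0⊕1⊕0⊕0⊕0⊕1 = 1
s2 (pos 2,3,6,7,10,11,14,15,18,19,22,23,26,27,30,31): 1⊕1⊕1⊕0⊕0⊕0⊕1⊕0⊕0⊕1⊕0⊕1⊕0⊕0⊕1⊕1 = 0
s4 (pos 4,5,6,7,12,13,14,15,20,21,22,23,28,29,30,31): 0⊕0⊕1⊕0⊕1⊕0⊕1⊕0⊕1⊕0⊕0⊕1⊕0⊕0⊕1⊕1 = 1
s8 (pos 8,9,10,11,12,13,14,15,24,25,26,27,28,29,30,31): 0⊕0⊕0⊕0⊕1⊕0⊕1⊕0⊕1⊕0⊕0⊕0⊕0⊕0⊕1⊕1 = 1
s16 (pos 16,17,18,19,20,21,22,23,24,25,26,27,28,29,30,31): 0⊕1⊕0⊕1⊕1⊕0⊕0⊕1⊕1⊕0⊕0⊕0⊕0⊕0⊕1⊕1 = 1
Syndrome s16…s1 = 11101 → error at position 29.
Flip position 29: 0110010000010100101100110000011 → 0110010000010100101100110000111
Read data bits from positions 3,5,6,7,9,10,11,12,13,14,15,17,18,19,20,21,22,23,24,25,26,27,28,29,30,31: 10100001010101100110000111

10100001010101100110000111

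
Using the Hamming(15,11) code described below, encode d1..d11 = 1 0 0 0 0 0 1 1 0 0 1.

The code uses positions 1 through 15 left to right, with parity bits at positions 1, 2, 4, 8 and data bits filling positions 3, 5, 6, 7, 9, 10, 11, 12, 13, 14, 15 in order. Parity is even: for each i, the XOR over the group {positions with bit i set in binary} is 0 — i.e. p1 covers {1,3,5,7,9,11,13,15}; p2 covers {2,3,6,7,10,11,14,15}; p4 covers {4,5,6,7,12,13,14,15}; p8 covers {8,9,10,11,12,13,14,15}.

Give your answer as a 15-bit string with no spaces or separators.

111000010011001

Place data at non-parity positions: p1 p2 1 p4 0 0 0 p8 0 0 1 1 0 0 1
p1 (pos 1,3,5,7,9,11,13,15): XOR of data positions = 1⊕0⊕0⊕0⊕1⊕0⊕1 = 1
p2 (pos 2,3,6,7,10,11,14,15): XOR of data positions = 1⊕0⊕0⊕0⊕1⊕0⊕1 = 1
p4 (pos 4,5,6,7,12,13,14,15): XOR of data positions = 0⊕0⊕0⊕1⊕0⊕0⊕1 = 0
p8 (pos 8,9,10,11,12,13,14,15): XOR of data positions = 0⊕0⊕1⊕1⊕0⊕0⊕1 = 1
Codeword: 111000010011001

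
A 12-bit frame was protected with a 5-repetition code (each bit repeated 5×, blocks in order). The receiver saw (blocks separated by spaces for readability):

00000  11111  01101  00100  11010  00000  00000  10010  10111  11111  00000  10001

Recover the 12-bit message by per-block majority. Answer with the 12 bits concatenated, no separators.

011010001100

Block 1 (00000): 0 ones → 0
Block 2 (11111): 5 ones → 1
Block 3 (01101): 3 ones → 1
Block 4 (00100): 1 one → 0
Block 5 (11010): 3 ones → 1
Block 6 (00000): 0 ones → 0
Block 7 (00000): 0 ones → 0
Block 8 (10010): 2 ones → 0
Block 9 (10111): 4 ones → 1
Block 10 (11111): 5 ones → 1
Block 11 (00000): 0 ones → 0
Block 12 (10001): 2 ones → 0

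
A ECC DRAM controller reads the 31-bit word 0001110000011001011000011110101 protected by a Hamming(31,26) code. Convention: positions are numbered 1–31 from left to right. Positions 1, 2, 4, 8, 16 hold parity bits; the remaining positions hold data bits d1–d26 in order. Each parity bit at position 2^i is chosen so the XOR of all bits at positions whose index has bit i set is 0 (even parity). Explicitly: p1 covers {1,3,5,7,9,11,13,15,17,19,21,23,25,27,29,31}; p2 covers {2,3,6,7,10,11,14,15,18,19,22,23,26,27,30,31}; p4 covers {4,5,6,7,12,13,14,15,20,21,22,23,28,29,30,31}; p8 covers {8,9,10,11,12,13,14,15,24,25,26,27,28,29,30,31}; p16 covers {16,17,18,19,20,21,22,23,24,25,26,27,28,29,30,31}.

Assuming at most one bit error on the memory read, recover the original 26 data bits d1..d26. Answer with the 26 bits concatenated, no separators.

01100001100011010011110101

s1 (pos 1,3,5,7,9,11,13,15,17,19,21,23,25,27,29,31): 0⊕0⊕1⊕0⊕0⊕0⊕1⊕0⊕0⊕1⊕0⊕0⊕1⊕1⊕1⊕1 = 1
s2 (pos 2,3,6,7,10,11,14,15,18,19,22,23,26,27,30,31): 0⊕0⊕1⊕0⊕0⊕0⊕0⊕0⊕1⊕1⊕0⊕0⊕1⊕1⊕0⊕1 = 0
s4 (pos 4,5,6,7,12,13,14,15,20,21,22,23,28,29,30,31): 1⊕1⊕1⊕0⊕1⊕1⊕0⊕0⊕0⊕0⊕0⊕0⊕0⊕1⊕0⊕1 = 1
s8 (pos 8,9,10,11,12,13,14,15,24,25,26,27,28,29,30,31): 0⊕0⊕0⊕0⊕1⊕1⊕0⊕0⊕1⊕1⊕1⊕1⊕0⊕1⊕0⊕1 = 0
s16 (pos 16,17,18,19,20,21,22,23,24,25,26,27,28,29,30,31): 1⊕0⊕1⊕1⊕0⊕0⊕0⊕0⊕1⊕1⊕1⊕1⊕0⊕1⊕0⊕1 = 1
Syndrome s16…s1 = 10101 → error at position 21.
Flip position 21: 0001110000011001011000011110101 → 0001110000011001011010011110101
Read data bits from positions 3,5,6,7,9,10,11,12,13,14,15,17,18,19,20,21,22,23,24,25,26,27,28,29,30,31: 01100001100011010011110101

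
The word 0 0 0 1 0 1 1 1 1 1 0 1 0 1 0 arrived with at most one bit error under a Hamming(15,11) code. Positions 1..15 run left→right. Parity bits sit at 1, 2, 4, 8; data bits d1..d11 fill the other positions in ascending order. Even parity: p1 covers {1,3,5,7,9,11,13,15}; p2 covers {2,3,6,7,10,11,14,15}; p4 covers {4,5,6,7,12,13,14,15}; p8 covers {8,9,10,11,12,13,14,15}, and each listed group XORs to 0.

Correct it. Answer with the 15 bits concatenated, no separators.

000101111100010

s1 (pos 1,3,5,7,9,11,13,15): 0⊕0⊕0⊕1⊕1⊕0⊕0⊕0 = 0
s2 (pos 2,3,6,7,10,11,14,15): 0⊕0⊕1⊕1⊕1⊕0⊕1⊕0 = 0
s4 (pos 4,5,6,7,12,13,14,15): 1⊕0⊕1⊕1⊕1⊕0⊕1⊕0 = 1
s8 (pos 8,9,10,11,12,13,14,15): 1⊕1⊕1⊕0⊕1⊕0⊕1⊕0 = 1
Syndrome s8…s1 = 1100 → error at position 12.
Flip position 12: 000101111101010 → 000101111100010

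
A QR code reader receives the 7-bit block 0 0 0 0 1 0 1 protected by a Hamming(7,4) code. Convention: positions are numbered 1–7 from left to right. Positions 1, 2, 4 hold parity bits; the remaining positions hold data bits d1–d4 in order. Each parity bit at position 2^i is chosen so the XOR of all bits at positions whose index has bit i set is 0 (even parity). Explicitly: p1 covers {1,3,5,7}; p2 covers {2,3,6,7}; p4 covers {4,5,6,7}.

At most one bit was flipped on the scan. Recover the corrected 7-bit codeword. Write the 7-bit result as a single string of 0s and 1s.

s1 (pos 1,3,5,7): 0⊕0⊕1⊕1 = 0
s2 (pos 2,3,6,7): 0⊕0⊕0⊕1 = 1
s4 (pos 4,5,6,7): 0⊕1⊕0⊕1 = 0
Syndrome s4…s1 = 010 → error at position 2.
Flip position 2: 0000101 → 0100101

0100101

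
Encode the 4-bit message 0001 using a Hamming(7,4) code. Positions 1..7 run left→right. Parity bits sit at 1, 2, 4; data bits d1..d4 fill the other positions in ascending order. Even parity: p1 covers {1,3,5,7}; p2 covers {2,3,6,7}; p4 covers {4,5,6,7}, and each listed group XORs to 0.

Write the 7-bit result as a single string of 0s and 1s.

1101001

Place data at non-parity positions: p1 p2 0 p4 0 0 1
p1 (pos 1,3,5,7): XOR of data positions = 0⊕0⊕1 = 1
p2 (pos 2,3,6,7): XOR of data positions = 0⊕0⊕1 = 1
p4 (pos 4,5,6,7): XOR of data positions = 0⊕0⊕1 = 1
Codeword: 1101001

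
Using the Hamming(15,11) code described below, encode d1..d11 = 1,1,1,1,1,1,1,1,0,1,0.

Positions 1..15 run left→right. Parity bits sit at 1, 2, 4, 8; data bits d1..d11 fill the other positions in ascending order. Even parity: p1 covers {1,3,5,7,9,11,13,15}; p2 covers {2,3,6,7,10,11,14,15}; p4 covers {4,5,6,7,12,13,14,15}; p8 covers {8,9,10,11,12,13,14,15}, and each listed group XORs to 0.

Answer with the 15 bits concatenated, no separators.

Place data at non-parity positions: p1 p2 1 p4 1 1 1 p8 1 1 1 1 0 1 0
p1 (pos 1,3,5,7,9,11,13,15): XOR of data positions = 1⊕1⊕1⊕1⊕1⊕0⊕0 = 1
p2 (pos 2,3,6,7,10,11,14,15): XOR of data positions = 1⊕1⊕1⊕1⊕1⊕1⊕0 = 0
p4 (pos 4,5,6,7,12,13,14,15): XOR of data positions = 1⊕1⊕1⊕1⊕0⊕1⊕0 = 1
p8 (pos 8,9,10,11,12,13,14,15): XOR of data positions = 1⊕1⊕1⊕1⊕0⊕1⊕0 = 1
Codeword: 101111111111010

101111111111010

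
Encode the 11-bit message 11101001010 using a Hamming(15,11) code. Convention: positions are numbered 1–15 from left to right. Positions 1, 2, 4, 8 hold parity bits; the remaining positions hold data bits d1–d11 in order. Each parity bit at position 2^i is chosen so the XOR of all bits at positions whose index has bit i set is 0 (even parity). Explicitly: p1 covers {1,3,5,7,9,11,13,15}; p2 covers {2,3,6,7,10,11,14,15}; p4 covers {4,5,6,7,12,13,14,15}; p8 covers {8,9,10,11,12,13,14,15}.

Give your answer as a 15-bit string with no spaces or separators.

111011011001010

Place data at non-parity positions: p1 p2 1 p4 1 1 0 p8 1 0 0 1 0 1 0
p1 (pos 1,3,5,7,9,11,13,15): XOR of data positions = 1⊕1⊕0⊕1⊕0⊕0⊕0 = 1
p2 (pos 2,3,6,7,10,11,14,15): XOR of data positions = 1⊕1⊕0⊕0⊕0⊕1⊕0 = 1
p4 (pos 4,5,6,7,12,13,14,15): XOR of data positions = 1⊕1⊕0⊕1⊕0⊕1⊕0 = 0
p8 (pos 8,9,10,11,12,13,14,15): XOR of data positions = 1⊕0⊕0⊕1⊕0⊕1⊕0 = 1
Codeword: 111011011001010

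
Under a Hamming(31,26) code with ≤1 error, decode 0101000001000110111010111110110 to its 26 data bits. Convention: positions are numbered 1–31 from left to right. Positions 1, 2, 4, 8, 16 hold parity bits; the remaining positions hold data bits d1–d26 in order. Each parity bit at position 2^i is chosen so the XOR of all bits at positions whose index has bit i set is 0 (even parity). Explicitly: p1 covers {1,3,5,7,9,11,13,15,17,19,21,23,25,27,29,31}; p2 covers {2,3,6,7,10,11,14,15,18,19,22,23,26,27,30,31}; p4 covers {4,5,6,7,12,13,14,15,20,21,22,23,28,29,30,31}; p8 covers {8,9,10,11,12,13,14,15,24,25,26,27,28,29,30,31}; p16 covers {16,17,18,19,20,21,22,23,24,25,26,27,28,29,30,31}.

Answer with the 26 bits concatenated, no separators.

00000100011111010111111110

s1 (pos 1,3,5,7,9,11,13,15,17,19,21,23,25,27,29,31): 0⊕0⊕0⊕0⊕0⊕0⊕0⊕1⊕1⊕1⊕1⊕1⊕1⊕1⊕1⊕0 = 0
s2 (pos 2,3,6,7,10,11,14,15,18,19,22,23,26,27,30,31): 1⊕0⊕0⊕0⊕1⊕0⊕1⊕1⊕1⊕1⊕0⊕1⊕1⊕1⊕1⊕0 = 0
s4 (pos 4,5,6,7,12,13,14,15,20,21,22,23,28,29,30,31): 1⊕0⊕0⊕0⊕0⊕0⊕1⊕1⊕0⊕1⊕0⊕1⊕0⊕1⊕1⊕0 = 1
s8 (pos 8,9,10,11,12,13,14,15,24,25,26,27,28,29,30,31): 0⊕0⊕1⊕0⊕0⊕0⊕1⊕1⊕1⊕1⊕1⊕1⊕0⊕1⊕1⊕0 = 1
s16 (pos 16,17,18,19,20,21,22,23,24,25,26,27,28,29,30,31): 0⊕1⊕1⊕1⊕0⊕1⊕0⊕1⊕1⊕1⊕1⊕1⊕0⊕1⊕1⊕0 = 1
Syndrome s16…s1 = 11100 → error at position 28.
Flip position 28: 0101000001000110111010111110110 → 0101000001000110111010111111110
Read data bits from positions 3,5,6,7,9,10,11,12,13,14,15,17,18,19,20,21,22,23,24,25,26,27,28,29,30,31: 00000100011111010111111110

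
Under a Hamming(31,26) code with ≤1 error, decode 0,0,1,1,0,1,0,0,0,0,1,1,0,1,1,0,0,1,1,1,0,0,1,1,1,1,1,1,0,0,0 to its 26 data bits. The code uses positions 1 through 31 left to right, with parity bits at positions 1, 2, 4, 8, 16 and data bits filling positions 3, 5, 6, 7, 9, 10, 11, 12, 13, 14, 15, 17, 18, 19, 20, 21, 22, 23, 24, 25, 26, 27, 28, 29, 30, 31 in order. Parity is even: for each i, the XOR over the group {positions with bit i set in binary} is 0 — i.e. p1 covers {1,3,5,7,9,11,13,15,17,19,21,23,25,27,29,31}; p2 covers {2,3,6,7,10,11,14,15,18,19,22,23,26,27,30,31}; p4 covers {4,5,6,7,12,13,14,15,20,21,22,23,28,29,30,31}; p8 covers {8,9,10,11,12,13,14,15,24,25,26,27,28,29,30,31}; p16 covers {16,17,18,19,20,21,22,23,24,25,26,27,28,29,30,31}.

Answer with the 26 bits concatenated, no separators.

s1 (pos 1,3,5,7,9,11,13,15,17,19,21,23,25,27,29,31): 0⊕1⊕0⊕0⊕0⊕1⊕0⊕1⊕0⊕1⊕0⊕1⊕1⊕1⊕0⊕0 = 1
s2 (pos 2,3,6,7,10,11,14,15,18,19,22,23,26,27,30,31): 0⊕1⊕1⊕0⊕0⊕1⊕1⊕1⊕1⊕1⊕0⊕1⊕1⊕1⊕0⊕0 = 0
s4 (pos 4,5,6,7,12,13,14,15,20,21,22,23,28,29,30,31): 1⊕0⊕1⊕0⊕1⊕0⊕1⊕1⊕1⊕0⊕0⊕1⊕1⊕0⊕0⊕0 = 0
s8 (pos 8,9,10,11,12,13,14,15,24,25,26,27,28,29,30,31): 0⊕0⊕0⊕1⊕1⊕0⊕1⊕1⊕1⊕1⊕1⊕1⊕1⊕0⊕0⊕0 = 1
s16 (pos 16,17,18,19,20,21,22,23,24,25,26,27,28,29,30,31): 0⊕0⊕1⊕1⊕1⊕0⊕0⊕1⊕1⊕1⊕1⊕1⊕1⊕0⊕0⊕0 = 1
Syndrome s16…s1 = 11001 → error at position 25.
Flip position 25: 0011010000110110011100111111000 → 0011010000110110011100110111000
Read data bits from positions 3,5,6,7,9,10,11,12,13,14,15,17,18,19,20,21,22,23,24,25,26,27,28,29,30,31: 10100011011011100110111000

10100011011011100110111000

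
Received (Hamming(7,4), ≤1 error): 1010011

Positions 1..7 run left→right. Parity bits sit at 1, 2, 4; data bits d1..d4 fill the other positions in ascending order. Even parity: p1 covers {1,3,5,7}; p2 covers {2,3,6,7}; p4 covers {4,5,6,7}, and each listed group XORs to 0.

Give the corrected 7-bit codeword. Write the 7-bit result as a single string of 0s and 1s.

s1 (pos 1,3,5,7): 1⊕1⊕0⊕1 = 1
s2 (pos 2,3,6,7): 0⊕1⊕1⊕1 = 1
s4 (pos 4,5,6,7): 0⊕0⊕1⊕1 = 0
Syndrome s4…s1 = 011 → error at position 3.
Flip position 3: 1010011 → 1000011

1000011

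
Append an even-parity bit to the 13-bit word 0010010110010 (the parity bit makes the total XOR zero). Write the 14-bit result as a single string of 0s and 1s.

00100101100101

XOR of the 13 data bits: 0⊕0⊕1⊕0⊕0⊕1⊕0⊕1⊕1⊕0⊕0⊕1⊕0 = 1
Parity bit = 1 (so all 14 bits XOR to 0).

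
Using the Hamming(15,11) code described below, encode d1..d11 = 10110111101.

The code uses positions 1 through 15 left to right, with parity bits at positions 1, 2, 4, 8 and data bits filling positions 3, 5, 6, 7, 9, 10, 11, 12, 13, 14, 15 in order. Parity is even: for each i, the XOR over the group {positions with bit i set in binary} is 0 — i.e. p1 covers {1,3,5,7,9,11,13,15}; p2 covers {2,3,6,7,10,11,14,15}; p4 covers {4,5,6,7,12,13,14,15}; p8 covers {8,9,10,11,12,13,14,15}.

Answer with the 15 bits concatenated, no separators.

Place data at non-parity positions: p1 p2 1 p4 0 1 1 p8 0 1 1 1 1 0 1
p1 (pos 1,3,5,7,9,11,13,15): XOR of data positions = 1⊕0⊕1⊕0⊕1⊕1⊕1 = 1
p2 (pos 2,3,6,7,10,11,14,15): XOR of data positions = 1⊕1⊕1⊕1⊕1⊕0⊕1 = 0
p4 (pos 4,5,6,7,12,13,14,15): XOR of data positions = 0⊕1⊕1⊕1⊕1⊕0⊕1 = 1
p8 (pos 8,9,10,11,12,13,14,15): XOR of data positions = 0⊕1⊕1⊕1⊕1⊕0⊕1 = 1
Codeword: 101101110111101

101101110111101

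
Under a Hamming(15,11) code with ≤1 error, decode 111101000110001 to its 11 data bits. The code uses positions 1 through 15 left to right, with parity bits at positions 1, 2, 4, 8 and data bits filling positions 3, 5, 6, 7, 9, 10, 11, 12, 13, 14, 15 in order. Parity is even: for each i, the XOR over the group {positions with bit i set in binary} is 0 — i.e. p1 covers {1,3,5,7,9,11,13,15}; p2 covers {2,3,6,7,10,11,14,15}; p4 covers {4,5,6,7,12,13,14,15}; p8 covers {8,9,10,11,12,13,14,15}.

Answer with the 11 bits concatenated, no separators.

s1 (pos 1,3,5,7,9,11,13,15): 1⊕1⊕0⊕0⊕0⊕1⊕0⊕1 = 0
s2 (pos 2,3,6,7,10,11,14,15): 1⊕1⊕1⊕0⊕1⊕1⊕0⊕1 = 0
s4 (pos 4,5,6,7,12,13,14,15): 1⊕0⊕1⊕0⊕0⊕0⊕0⊕1 = 1
s8 (pos 8,9,10,11,12,13,14,15): 0⊕0⊕1⊕1⊕0⊕0⊕0⊕1 = 1
Syndrome s8…s1 = 1100 → error at position 12.
Flip position 12: 111101000110001 → 111101000111001
Read data bits from positions 3,5,6,7,9,10,11,12,13,14,15: 10100111001

10100111001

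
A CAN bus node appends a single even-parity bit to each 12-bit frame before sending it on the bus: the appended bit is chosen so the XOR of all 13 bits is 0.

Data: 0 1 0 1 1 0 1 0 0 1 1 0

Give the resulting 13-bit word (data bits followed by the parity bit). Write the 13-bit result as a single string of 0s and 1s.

0101101001100

XOR of the 12 data bits: 0⊕1⊕0⊕1⊕1⊕0⊕1⊕0⊕0⊕1⊕1⊕0 = 0
Parity bit = 0 (so all 13 bits XOR to 0).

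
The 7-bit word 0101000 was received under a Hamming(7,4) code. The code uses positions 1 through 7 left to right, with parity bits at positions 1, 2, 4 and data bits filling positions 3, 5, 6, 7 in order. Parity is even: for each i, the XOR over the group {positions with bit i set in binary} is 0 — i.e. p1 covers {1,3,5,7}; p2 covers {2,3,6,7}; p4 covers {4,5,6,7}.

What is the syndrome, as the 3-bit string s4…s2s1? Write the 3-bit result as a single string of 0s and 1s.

110

s1 (pos 1,3,5,7): 0⊕0⊕0⊕0 = 0
s2 (pos 2,3,6,7): 1⊕0⊕0⊕0 = 1
s4 (pos 4,5,6,7): 1⊕0⊕0⊕0 = 1
Syndrome s4…s1 = 110 → error at position 6.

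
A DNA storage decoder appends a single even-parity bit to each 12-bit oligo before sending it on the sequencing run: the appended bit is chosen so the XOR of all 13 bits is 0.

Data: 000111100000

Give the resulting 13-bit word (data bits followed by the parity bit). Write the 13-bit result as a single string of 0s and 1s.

XOR of the 12 data bits: 0⊕0⊕0⊕1⊕1⊕1⊕1⊕0⊕0⊕0⊕0⊕0 = 0
Parity bit = 0 (so all 13 bits XOR to 0).

0001111000000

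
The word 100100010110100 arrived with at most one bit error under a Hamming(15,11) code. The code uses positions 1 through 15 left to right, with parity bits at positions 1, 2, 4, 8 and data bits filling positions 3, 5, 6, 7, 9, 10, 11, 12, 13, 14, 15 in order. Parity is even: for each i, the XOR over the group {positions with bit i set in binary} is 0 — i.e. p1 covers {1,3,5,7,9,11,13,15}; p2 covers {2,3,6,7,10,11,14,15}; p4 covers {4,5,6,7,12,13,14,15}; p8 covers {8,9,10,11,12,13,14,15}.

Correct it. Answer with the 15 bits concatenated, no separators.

s1 (pos 1,3,5,7,9,11,13,15): 1⊕0⊕0⊕0⊕0⊕1⊕1⊕0 = 1
s2 (pos 2,3,6,7,10,11,14,15): 0⊕0⊕0⊕0⊕1⊕1⊕0⊕0 = 0
s4 (pos 4,5,6,7,12,13,14,15): 1⊕0⊕0⊕0⊕0⊕1⊕0⊕0 = 0
s8 (pos 8,9,10,11,12,13,14,15): 1⊕0⊕1⊕1⊕0⊕1⊕0⊕0 = 0
Syndrome s8…s1 = 0001 → error at position 1.
Flip position 1: 100100010110100 → 000100010110100

000100010110100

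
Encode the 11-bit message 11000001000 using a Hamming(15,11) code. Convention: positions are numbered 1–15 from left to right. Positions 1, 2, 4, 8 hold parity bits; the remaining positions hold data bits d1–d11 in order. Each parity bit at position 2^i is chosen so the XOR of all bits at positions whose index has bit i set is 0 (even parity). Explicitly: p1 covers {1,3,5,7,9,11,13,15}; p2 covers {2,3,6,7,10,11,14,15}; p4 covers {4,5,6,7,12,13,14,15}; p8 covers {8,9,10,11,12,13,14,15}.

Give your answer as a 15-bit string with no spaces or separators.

011010010001000

Place data at non-parity positions: p1 p2 1 p4 1 0 0 p8 0 0 0 1 0 0 0
p1 (pos 1,3,5,7,9,11,13,15): XOR of data positions = 1⊕1⊕0⊕0⊕0⊕0⊕0 = 0
p2 (pos 2,3,6,7,10,11,14,15): XOR of data positions = 1⊕0⊕0⊕0⊕0⊕0⊕0 = 1
p4 (pos 4,5,6,7,12,13,14,15): XOR of data positions = 1⊕0⊕0⊕1⊕0⊕0⊕0 = 0
p8 (pos 8,9,10,11,12,13,14,15): XOR of data positions = 0⊕0⊕0⊕1⊕0⊕0⊕0 = 1
Codeword: 011010010001000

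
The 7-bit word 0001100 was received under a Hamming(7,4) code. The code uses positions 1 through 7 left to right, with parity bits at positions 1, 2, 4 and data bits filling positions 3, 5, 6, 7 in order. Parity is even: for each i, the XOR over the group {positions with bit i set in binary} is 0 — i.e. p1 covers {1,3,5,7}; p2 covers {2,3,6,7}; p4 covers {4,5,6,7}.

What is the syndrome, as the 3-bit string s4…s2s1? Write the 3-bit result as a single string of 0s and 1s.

001

s1 (pos 1,3,5,7): 0⊕0⊕1⊕0 = 1
s2 (pos 2,3,6,7): 0⊕0⊕0⊕0 = 0
s4 (pos 4,5,6,7): 1⊕1⊕0⊕0 = 0
Syndrome s4…s1 = 001 → error at position 1.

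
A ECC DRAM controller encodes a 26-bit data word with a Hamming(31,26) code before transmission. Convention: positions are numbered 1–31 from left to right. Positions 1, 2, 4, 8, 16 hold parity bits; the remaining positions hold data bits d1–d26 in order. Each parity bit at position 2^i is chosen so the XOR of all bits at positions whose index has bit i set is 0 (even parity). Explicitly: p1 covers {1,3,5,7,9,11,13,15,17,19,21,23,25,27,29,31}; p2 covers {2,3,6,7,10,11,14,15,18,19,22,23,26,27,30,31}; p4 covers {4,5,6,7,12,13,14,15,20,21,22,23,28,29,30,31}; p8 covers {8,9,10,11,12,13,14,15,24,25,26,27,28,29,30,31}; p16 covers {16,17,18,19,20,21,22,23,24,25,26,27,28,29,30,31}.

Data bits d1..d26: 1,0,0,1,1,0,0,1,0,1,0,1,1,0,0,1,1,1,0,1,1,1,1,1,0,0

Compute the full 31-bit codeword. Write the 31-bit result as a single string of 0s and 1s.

Place data at non-parity positions: p1 p2 1 p4 0 0 1 p8 1 0 0 1 0 1 0 p16 1 1 0 0 1 1 1 0 1 1 1 1 1 0 0
p1 (pos 1,3,5,7,9,11,13,15,17,19,21,23,25,27,29,31): XOR of data positions = 1⊕0⊕1⊕1⊕0⊕0⊕0⊕1⊕0⊕1⊕1⊕1⊕1⊕1⊕0 = 1
p2 (pos 2,3,6,7,10,11,14,15,18,19,22,23,26,27,30,31): XOR of data positions = 1⊕0⊕1⊕0⊕0⊕1⊕0⊕1⊕0⊕1⊕1⊕1⊕1⊕0⊕0 = 0
p4 (pos 4,5,6,7,12,13,14,15,20,21,22,23,28,29,30,31): XOR of data positions = 0⊕0⊕1⊕1⊕0⊕1⊕0⊕0⊕1⊕1⊕1⊕1⊕1⊕0⊕0 = 0
p8 (pos 8,9,10,11,12,13,14,15,24,25,26,27,28,29,30,31): XOR of data positions = 1⊕0⊕0⊕1⊕0⊕1⊕0⊕0⊕1⊕1⊕1⊕1⊕1⊕0⊕0 = 0
p16 (pos 16,17,18,19,20,21,22,23,24,25,26,27,28,29,30,31): XOR of data positions = 1⊕1⊕0⊕0⊕1⊕1⊕1⊕0⊕1⊕1⊕1⊕1⊕1⊕0⊕0 = 0
Codeword: 1010001010010100110011101111100

1010001010010100110011101111100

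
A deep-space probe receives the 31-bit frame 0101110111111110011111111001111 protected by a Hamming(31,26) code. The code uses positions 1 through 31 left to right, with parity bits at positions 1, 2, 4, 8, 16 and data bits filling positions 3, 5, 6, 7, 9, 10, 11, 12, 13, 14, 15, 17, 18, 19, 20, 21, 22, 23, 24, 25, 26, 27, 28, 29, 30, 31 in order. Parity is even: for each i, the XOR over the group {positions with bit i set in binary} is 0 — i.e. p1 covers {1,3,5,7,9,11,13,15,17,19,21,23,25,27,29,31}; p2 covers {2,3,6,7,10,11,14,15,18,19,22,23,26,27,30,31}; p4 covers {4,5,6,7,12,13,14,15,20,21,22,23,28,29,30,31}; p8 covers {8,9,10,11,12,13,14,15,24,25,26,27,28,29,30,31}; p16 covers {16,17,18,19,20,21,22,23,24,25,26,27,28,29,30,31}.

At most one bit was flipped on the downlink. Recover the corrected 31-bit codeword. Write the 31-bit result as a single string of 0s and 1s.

0101010111111110011111111001111

s1 (pos 1,3,5,7,9,11,13,15,17,19,21,23,25,27,29,31): 0⊕0⊕1⊕0⊕1⊕1⊕1⊕1⊕0⊕1⊕1⊕1⊕1⊕0⊕1⊕1 = 1
s2 (pos 2,3,6,7,10,11,14,15,18,19,22,23,26,27,30,31): 1⊕0⊕1⊕0⊕1⊕1⊕1⊕1⊕1⊕1⊕1⊕1⊕0⊕0⊕1⊕1 = 0
s4 (pos 4,5,6,7,12,13,14,15,20,21,22,23,28,29,30,31): 1⊕1⊕1⊕0⊕1⊕1⊕1⊕1⊕1⊕1⊕1⊕1⊕1⊕1⊕1⊕1 = 1
s8 (pos 8,9,10,11,12,13,14,15,24,25,26,27,28,29,30,31): 1⊕1⊕1⊕1⊕1⊕1⊕1⊕1⊕1⊕1⊕0⊕0⊕1⊕1⊕1⊕1 = 0
s16 (pos 16,17,18,19,20,21,22,23,24,25,26,27,28,29,30,31): 0⊕0⊕1⊕1⊕1⊕1⊕1⊕1⊕1⊕1⊕0⊕0⊕1⊕1⊕1⊕1 = 0
Syndrome s16…s1 = 00101 → error at position 5.
Flip position 5: 0101110111111110011111111001111 → 0101010111111110011111111001111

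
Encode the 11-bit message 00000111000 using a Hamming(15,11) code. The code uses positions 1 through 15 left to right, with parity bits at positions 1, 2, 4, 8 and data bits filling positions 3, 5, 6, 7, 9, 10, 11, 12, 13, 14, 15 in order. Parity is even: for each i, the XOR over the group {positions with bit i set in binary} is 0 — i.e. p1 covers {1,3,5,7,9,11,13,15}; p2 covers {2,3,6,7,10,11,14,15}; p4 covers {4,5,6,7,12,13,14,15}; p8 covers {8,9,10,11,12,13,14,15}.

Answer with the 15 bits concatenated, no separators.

Place data at non-parity positions: p1 p2 0 p4 0 0 0 p8 0 1 1 1 0 0 0
p1 (pos 1,3,5,7,9,11,13,15): XOR of data positions = 0⊕0⊕0⊕0⊕1⊕0⊕0 = 1
p2 (pos 2,3,6,7,10,11,14,15): XOR of data positions = 0⊕0⊕0⊕1⊕1⊕0⊕0 = 0
p4 (pos 4,5,6,7,12,13,14,15): XOR of data positions = 0⊕0⊕0⊕1⊕0⊕0⊕0 = 1
p8 (pos 8,9,10,11,12,13,14,15): XOR of data positions = 0⊕1⊕1⊕1⊕0⊕0⊕0 = 1
Codeword: 100100010111000

100100010111000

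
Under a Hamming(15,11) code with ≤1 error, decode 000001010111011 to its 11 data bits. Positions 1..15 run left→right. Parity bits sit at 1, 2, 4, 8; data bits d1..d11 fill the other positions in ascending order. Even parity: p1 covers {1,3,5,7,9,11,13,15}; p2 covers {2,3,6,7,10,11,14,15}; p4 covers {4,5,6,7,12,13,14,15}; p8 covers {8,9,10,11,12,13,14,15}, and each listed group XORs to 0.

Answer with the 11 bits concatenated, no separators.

00100111011

s1 (pos 1,3,5,7,9,11,13,15): 0⊕0⊕0⊕0⊕0⊕1⊕0⊕1 = 0
s2 (pos 2,3,6,7,10,11,14,15): 0⊕0⊕1⊕0⊕1⊕1⊕1⊕1 = 1
s4 (pos 4,5,6,7,12,13,14,15): 0⊕0⊕1⊕0⊕1⊕0⊕1⊕1 = 0
s8 (pos 8,9,10,11,12,13,14,15): 1⊕0⊕1⊕1⊕1⊕0⊕1⊕1 = 0
Syndrome s8…s1 = 0010 → error at position 2.
Flip position 2: 000001010111011 → 010001010111011
Read data bits from positions 3,5,6,7,9,10,11,12,13,14,15: 00100111011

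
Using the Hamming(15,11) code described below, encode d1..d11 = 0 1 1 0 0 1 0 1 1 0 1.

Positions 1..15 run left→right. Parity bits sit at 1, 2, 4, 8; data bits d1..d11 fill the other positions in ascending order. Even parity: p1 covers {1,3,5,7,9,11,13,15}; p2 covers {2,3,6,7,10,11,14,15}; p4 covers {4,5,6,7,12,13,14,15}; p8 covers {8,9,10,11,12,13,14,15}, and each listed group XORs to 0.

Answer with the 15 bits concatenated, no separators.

Place data at non-parity positions: p1 p2 0 p4 1 1 0 p8 0 1 0 1 1 0 1
p1 (pos 1,3,5,7,9,11,13,15): XOR of data positions = 0⊕1⊕0⊕0⊕0⊕1⊕1 = 1
p2 (pos 2,3,6,7,10,11,14,15): XOR of data positions = 0⊕1⊕0⊕1⊕0⊕0⊕1 = 1
p4 (pos 4,5,6,7,12,13,14,15): XOR of data positions = 1⊕1⊕0⊕1⊕1⊕0⊕1 = 1
p8 (pos 8,9,10,11,12,13,14,15): XOR of data positions = 0⊕1⊕0⊕1⊕1⊕0⊕1 = 0
Codeword: 110111000101101

110111000101101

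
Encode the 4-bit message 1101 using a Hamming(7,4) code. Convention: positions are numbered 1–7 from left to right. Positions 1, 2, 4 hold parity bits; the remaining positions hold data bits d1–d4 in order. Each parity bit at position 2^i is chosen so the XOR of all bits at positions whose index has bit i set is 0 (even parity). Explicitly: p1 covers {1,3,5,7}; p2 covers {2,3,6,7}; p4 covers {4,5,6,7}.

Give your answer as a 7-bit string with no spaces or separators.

Place data at non-parity positions: p1 p2 1 p4 1 0 1
p1 (pos 1,3,5,7): XOR of data positions = 1⊕1⊕1 = 1
p2 (pos 2,3,6,7): XOR of data positions = 1⊕0⊕1 = 0
p4 (pos 4,5,6,7): XOR of data positions = 1⊕0⊕1 = 0
Codeword: 1010101

1010101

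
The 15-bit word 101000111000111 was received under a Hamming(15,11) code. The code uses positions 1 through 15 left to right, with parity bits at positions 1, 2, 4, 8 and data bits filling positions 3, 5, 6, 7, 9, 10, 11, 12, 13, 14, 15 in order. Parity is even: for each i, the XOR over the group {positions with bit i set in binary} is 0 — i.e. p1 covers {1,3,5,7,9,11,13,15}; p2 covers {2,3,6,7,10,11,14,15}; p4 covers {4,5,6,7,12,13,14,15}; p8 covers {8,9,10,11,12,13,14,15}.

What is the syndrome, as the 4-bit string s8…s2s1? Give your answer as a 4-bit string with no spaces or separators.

s1 (pos 1,3,5,7,9,11,13,15): 1⊕1⊕0⊕1⊕1⊕0⊕1⊕1 = 0
s2 (pos 2,3,6,7,10,11,14,15): 0⊕1⊕0⊕1⊕0⊕0⊕1⊕1 = 0
s4 (pos 4,5,6,7,12,13,14,15): 0⊕0⊕0⊕1⊕0⊕1⊕1⊕1 = 0
s8 (pos 8,9,10,11,12,13,14,15): 1⊕1⊕0⊕0⊕0⊕1⊕1⊕1 = 1
Syndrome s8…s1 = 1000 → error at position 8.

1000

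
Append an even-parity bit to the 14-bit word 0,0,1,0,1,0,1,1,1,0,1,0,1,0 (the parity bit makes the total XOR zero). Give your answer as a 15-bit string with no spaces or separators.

001010111010101

XOR of the 14 data bits: 0⊕0⊕1⊕0⊕1⊕0⊕1⊕1⊕1⊕0⊕1⊕0⊕1⊕0 = 1
Parity bit = 1 (so all 15 bits XOR to 0).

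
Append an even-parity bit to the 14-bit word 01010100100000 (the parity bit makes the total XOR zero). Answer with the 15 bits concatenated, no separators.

XOR of the 14 data bits: 0⊕1⊕0⊕1⊕0⊕1⊕0⊕0⊕1⊕0⊕0⊕0⊕0⊕0 = 0
Parity bit = 0 (so all 15 bits XOR to 0).

010101001000000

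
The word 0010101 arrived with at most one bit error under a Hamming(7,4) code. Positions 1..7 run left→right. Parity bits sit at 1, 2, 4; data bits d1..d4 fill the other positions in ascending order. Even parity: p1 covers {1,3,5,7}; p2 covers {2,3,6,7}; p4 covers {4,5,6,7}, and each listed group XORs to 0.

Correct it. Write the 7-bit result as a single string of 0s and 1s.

1010101

s1 (pos 1,3,5,7): 0⊕1⊕1⊕1 = 1
s2 (pos 2,3,6,7): 0⊕1⊕0⊕1 = 0
s4 (pos 4,5,6,7): 0⊕1⊕0⊕1 = 0
Syndrome s4…s1 = 001 → error at position 1.
Flip position 1: 0010101 → 1010101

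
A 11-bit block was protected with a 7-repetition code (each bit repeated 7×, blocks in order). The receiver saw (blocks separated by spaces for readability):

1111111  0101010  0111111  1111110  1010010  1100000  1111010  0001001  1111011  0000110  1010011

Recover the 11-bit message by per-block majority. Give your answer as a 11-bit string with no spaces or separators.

Block 1 (1111111): 7 ones → 1
Block 2 (0101010): 3 ones → 0
Block 3 (0111111): 6 ones → 1
Block 4 (1111110): 6 ones → 1
Block 5 (1010010): 3 ones → 0
Block 6 (1100000): 2 ones → 0
Block 7 (1111010): 5 ones → 1
Block 8 (0001001): 2 ones → 0
Block 9 (1111011): 6 ones → 1
Block 10 (0000110): 2 ones → 0
Block 11 (1010011): 4 ones → 1

10110010101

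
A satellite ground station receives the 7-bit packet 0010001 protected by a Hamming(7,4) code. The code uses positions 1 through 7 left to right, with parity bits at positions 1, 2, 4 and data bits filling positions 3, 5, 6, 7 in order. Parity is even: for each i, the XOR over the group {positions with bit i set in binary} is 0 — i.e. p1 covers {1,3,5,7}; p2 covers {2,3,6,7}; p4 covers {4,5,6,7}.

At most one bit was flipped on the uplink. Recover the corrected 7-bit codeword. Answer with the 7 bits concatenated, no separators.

s1 (pos 1,3,5,7): 0⊕1⊕0⊕1 = 0
s2 (pos 2,3,6,7): 0⊕1⊕0⊕1 = 0
s4 (pos 4,5,6,7): 0⊕0⊕0⊕1 = 1
Syndrome s4…s1 = 100 → error at position 4.
Flip position 4: 0010001 → 0011001

0011001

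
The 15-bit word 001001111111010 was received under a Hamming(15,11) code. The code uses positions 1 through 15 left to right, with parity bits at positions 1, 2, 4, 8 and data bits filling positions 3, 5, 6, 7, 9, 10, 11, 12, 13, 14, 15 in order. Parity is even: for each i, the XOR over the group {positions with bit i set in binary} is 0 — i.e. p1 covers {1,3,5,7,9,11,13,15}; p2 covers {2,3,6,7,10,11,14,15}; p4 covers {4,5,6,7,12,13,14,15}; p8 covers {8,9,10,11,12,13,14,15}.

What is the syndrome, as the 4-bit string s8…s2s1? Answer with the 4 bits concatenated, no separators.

s1 (pos 1,3,5,7,9,11,13,15): 0⊕1⊕0⊕1⊕1⊕1⊕0⊕0 = 0
s2 (pos 2,3,6,7,10,11,14,15): 0⊕1⊕1⊕1⊕1⊕1⊕1⊕0 = 0
s4 (pos 4,5,6,7,12,13,14,15): 0⊕0⊕1⊕1⊕1⊕0⊕1⊕0 = 0
s8 (pos 8,9,10,11,12,13,14,15): 1⊕1⊕1⊕1⊕1⊕0⊕1⊕0 = 0
Syndrome s8…s1 = 0000 → no error.

0000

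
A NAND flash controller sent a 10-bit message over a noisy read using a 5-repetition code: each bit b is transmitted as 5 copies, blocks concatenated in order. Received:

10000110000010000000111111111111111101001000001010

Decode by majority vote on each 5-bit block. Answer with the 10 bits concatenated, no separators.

Block 1 (10000): 1 one → 0
Block 2 (11000): 2 ones → 0
Block 3 (00100): 1 one → 0
Block 4 (00000): 0 ones → 0
Block 5 (11111): 5 ones → 1
Block 6 (11111): 5 ones → 1
Block 7 (11111): 5 ones → 1
Block 8 (10100): 2 ones → 0
Block 9 (10000): 1 one → 0
Block 10 (01010): 2 ones → 0

0000111000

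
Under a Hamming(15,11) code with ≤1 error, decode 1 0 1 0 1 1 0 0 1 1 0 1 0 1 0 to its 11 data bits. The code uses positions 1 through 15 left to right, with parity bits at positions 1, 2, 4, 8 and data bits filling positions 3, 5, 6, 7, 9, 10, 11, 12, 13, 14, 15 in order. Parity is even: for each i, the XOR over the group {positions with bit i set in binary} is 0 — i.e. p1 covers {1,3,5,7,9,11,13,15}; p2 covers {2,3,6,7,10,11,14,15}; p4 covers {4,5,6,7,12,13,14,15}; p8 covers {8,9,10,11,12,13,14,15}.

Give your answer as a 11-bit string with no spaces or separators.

s1 (pos 1,3,5,7,9,11,13,15): 1⊕1⊕1⊕0⊕1⊕0⊕0⊕0 = 0
s2 (pos 2,3,6,7,10,11,14,15): 0⊕1⊕1⊕0⊕1⊕0⊕1⊕0 = 0
s4 (pos 4,5,6,7,12,13,14,15): 0⊕1⊕1⊕0⊕1⊕0⊕1⊕0 = 0
s8 (pos 8,9,10,11,12,13,14,15): 0⊕1⊕1⊕0⊕1⊕0⊕1⊕0 = 0
Syndrome s8…s1 = 0000 → no error.
Read data bits from positions 3,5,6,7,9,10,11,12,13,14,15: 11101101010

11101101010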